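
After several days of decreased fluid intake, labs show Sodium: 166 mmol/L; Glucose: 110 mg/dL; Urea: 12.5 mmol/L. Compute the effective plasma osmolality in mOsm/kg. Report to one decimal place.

Effective osmolality excludes urea (freely permeant across cell membranes):
2·Na + glucose/18
= 2·166 + 110/18
= 332 + 6.11
= 338.11 mOsm/kg

338.1 mOsm/kg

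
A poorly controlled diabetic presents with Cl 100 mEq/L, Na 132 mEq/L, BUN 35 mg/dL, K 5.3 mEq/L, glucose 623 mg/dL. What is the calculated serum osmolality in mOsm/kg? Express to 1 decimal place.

Calculated osmolality = 2·Na + glucose/18 + BUN/2.8
= 2·132 + 623/18 + 35/2.8
= 264 + 34.61 + 12.50
= 311.11 mOsm/kg

311.1 mOsm/kg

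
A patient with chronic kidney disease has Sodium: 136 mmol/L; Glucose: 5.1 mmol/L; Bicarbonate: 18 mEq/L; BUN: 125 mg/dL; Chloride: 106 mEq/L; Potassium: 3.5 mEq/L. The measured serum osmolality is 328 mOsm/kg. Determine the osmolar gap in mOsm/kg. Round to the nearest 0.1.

6.3 mOsm/kg

Calculated osmolality = 2·Na + glucose + BUN/2.8
= 2·136 + 5.1 + 125/2.8
= 272 + 5.10 + 44.64
= 321.74 mOsm/kg ≈ 321.7 mOsm/kg
Osmolar gap = measured − calculated = 328 − 321.7 = 6.3 mOsm/kg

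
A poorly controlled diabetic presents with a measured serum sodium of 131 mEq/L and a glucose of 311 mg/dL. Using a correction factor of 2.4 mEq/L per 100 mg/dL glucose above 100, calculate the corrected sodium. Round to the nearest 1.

Corrected Na = measured Na + 2.4 · (glucose − 100)/100
= 131 + 2.4 · (311 − 100)/100
= 131 + 5.1
= 136.1 mEq/L

136 mEq/L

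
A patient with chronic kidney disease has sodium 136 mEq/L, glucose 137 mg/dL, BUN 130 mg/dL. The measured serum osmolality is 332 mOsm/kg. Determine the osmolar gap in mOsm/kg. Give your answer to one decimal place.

Calculated osmolality = 2·Na + glucose/18 + BUN/2.8
= 2·136 + 137/18 + 130/2.8
= 272 + 7.61 + 46.43
= 326.04 mOsm/kg ≈ 326.0 mOsm/kg
Osmolar gap = measured − calculated = 332 − 326.0 = 6.0 mOsm/kg

6.0 mOsm/kg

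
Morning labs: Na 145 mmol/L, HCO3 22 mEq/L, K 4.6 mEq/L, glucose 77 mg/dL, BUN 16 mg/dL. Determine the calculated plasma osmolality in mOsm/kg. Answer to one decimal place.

Calculated osmolality = 2·Na + glucose/18 + BUN/2.8
= 2·145 + 77/18 + 16/2.8
= 290 + 4.28 + 5.71
= 299.99 mOsm/kg

300.0 mOsm/kg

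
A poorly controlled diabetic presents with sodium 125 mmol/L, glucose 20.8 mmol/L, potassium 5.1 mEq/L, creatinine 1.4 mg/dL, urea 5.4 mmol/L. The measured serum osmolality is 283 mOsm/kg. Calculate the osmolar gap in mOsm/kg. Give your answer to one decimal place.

6.8 mOsm/kg

Calculated osmolality = 2·Na + glucose + urea
= 2·125 + 20.8 + 5.4
= 250 + 20.80 + 5.40
= 276.2 mOsm/kg ≈ 276.2 mOsm/kg
Osmolar gap = measured − calculated = 283 − 276.2 = 6.8 mOsm/kg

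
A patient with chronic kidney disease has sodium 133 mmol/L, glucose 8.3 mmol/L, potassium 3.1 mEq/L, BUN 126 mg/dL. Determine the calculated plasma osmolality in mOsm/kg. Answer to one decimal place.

Calculated osmolality = 2·Na + glucose + BUN/2.8
= 2·133 + 8.3 + 126/2.8
= 266 + 8.30 + 45
= 319.3 mOsm/kg

319.3 mOsm/kg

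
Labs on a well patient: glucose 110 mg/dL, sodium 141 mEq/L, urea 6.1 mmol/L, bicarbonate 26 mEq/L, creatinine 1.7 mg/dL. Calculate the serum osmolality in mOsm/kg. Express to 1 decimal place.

Calculated osmolality = 2·Na + glucose/18 + urea
= 2·141 + 110/18 + 6.1
= 282 + 6.11 + 6.10
= 294.21 mOsm/kg

294.2 mOsm/kg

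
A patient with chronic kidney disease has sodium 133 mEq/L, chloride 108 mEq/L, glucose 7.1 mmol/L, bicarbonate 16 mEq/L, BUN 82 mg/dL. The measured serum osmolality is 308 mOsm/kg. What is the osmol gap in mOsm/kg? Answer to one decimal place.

5.6 mOsm/kg

Calculated osmolality = 2·Na + glucose + BUN/2.8
= 2·133 + 7.1 + 82/2.8
= 266 + 7.10 + 29.29
= 302.39 mOsm/kg ≈ 302.4 mOsm/kg
Osmolar gap = measured − calculated = 308 − 302.4 = 5.6 mOsm/kg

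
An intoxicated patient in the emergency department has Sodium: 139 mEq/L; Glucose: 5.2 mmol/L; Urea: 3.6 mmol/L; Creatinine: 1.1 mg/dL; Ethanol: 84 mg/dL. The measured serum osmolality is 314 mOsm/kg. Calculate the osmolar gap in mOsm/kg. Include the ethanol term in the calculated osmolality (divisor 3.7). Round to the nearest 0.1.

Calculated osmolality = 2·Na + glucose + urea + ethanol/3.7
= 2·139 + 5.2 + 3.6 + 84/3.7
= 278 + 5.20 + 3.60 + 22.70
= 309.5 mOsm/kg ≈ 309.5 mOsm/kg
Osmolar gap = measured − calculated = 314 − 309.5 = 4.5 mOsm/kg

4.5 mOsm/kg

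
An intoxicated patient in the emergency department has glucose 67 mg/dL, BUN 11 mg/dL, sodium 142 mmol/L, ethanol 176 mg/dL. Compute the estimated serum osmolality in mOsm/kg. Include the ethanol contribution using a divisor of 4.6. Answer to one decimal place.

329.9 mOsm/kg

Calculated osmolality = 2·Na + glucose/18 + BUN/2.8 + ethanol/4.6
= 2·142 + 67/18 + 11/2.8 + 176/4.6
= 284 + 3.72 + 3.93 + 38.26
= 329.91 mOsm/kg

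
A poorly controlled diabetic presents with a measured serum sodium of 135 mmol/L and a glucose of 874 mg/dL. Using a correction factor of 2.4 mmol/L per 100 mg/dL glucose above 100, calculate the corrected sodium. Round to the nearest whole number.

Corrected Na = measured Na + 2.4 · (glucose − 100)/100
= 135 + 2.4 · (874 − 100)/100
= 135 + 18.6
= 153.6 mmol/L

154 mmol/L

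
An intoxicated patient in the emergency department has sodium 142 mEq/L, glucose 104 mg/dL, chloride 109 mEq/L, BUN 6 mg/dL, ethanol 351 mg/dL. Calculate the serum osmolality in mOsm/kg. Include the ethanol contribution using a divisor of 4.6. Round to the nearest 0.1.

368.2 mOsm/kg

Calculated osmolality = 2·Na + glucose/18 + BUN/2.8 + ethanol/4.6
= 2·142 + 104/18 + 6/2.8 + 351/4.6
= 284 + 5.78 + 2.14 + 76.30
= 368.22 mOsm/kg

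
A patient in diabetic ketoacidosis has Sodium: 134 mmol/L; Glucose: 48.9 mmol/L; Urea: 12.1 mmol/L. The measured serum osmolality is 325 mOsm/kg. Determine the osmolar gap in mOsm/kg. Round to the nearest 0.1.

-4.0 mOsm/kg

Calculated osmolality = 2·Na + glucose + urea
= 2·134 + 48.9 + 12.1
= 268 + 48.90 + 12.10
= 329 mOsm/kg ≈ 329.0 mOsm/kg
Osmolar gap = measured − calculated = 325 − 329.0 = -4.0 mOsm/kg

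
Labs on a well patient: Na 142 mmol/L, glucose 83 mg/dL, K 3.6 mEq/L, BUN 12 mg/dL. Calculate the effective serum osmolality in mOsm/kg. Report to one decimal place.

Effective osmolality excludes urea (freely permeant across cell membranes):
2·Na + glucose/18
= 2·142 + 83/18
= 284 + 4.61
= 288.61 mOsm/kg

288.6 mOsm/kg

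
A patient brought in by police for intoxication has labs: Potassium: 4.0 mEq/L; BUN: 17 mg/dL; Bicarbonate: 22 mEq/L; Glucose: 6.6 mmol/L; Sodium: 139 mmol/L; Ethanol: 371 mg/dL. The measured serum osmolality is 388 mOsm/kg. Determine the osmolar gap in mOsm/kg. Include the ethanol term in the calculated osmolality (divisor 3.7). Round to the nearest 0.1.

Calculated osmolality = 2·Na + glucose + BUN/2.8 + ethanol/3.7
= 2·139 + 6.6 + 17/2.8 + 371/3.7
= 278 + 6.60 + 6.07 + 100.27
= 390.94 mOsm/kg ≈ 390.9 mOsm/kg
Osmolar gap = measured − calculated = 388 − 390.9 = -2.9 mOsm/kg

-2.9 mOsm/kg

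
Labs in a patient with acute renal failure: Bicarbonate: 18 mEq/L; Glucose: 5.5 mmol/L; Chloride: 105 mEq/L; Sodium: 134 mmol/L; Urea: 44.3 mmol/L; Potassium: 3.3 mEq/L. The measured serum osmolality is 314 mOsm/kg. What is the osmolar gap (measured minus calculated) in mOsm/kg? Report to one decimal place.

-3.8 mOsm/kg

Calculated osmolality = 2·Na + glucose + urea
= 2·134 + 5.5 + 44.3
= 268 + 5.50 + 44.30
= 317.8 mOsm/kg ≈ 317.8 mOsm/kg
Osmolar gap = measured − calculated = 314 − 317.8 = -3.8 mOsm/kg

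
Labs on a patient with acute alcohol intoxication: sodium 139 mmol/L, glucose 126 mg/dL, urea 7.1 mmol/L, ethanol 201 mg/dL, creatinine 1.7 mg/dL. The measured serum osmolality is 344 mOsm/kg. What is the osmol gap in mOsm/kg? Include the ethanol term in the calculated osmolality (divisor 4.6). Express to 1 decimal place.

8.2 mOsm/kg

Calculated osmolality = 2·Na + glucose/18 + urea + ethanol/4.6
= 2·139 + 126/18 + 7.1 + 201/4.6
= 278 + 7 + 7.10 + 43.70
= 335.8 mOsm/kg ≈ 335.8 mOsm/kg
Osmolar gap = measured − calculated = 344 − 335.8 = 8.2 mOsm/kg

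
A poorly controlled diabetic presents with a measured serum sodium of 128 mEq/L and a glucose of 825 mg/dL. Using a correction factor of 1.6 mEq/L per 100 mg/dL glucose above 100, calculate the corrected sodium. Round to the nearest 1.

Corrected Na = measured Na + 1.6 · (glucose − 100)/100
= 128 + 1.6 · (825 − 100)/100
= 128 + 11.6
= 139.6 mEq/L

140 mEq/L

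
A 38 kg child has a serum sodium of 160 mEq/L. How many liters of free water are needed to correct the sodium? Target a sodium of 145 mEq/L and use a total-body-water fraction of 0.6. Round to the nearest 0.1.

TBW = 0.6 · 38 = 22.8 L
Free water deficit = TBW · (Na/145 − 1)
= 22.8 · (160/145 − 1)
= 22.8 · 0.1034
= 2.36 L

2.4 L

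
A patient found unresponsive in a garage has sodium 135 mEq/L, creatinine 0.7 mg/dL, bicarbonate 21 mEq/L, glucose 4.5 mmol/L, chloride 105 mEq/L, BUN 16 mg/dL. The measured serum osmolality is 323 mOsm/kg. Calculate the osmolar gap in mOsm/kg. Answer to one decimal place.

42.8 mOsm/kg

Calculated osmolality = 2·Na + glucose + BUN/2.8
= 2·135 + 4.5 + 16/2.8
= 270 + 4.50 + 5.71
= 280.21 mOsm/kg ≈ 280.2 mOsm/kg
Osmolar gap = measured − calculated = 323 − 280.2 = 42.8 mOsm/kg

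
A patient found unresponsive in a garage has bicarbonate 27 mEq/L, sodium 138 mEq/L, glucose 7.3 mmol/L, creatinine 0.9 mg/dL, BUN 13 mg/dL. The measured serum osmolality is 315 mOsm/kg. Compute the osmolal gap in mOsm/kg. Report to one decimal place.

Calculated osmolality = 2·Na + glucose + BUN/2.8
= 2·138 + 7.3 + 13/2.8
= 276 + 7.30 + 4.64
= 287.94 mOsm/kg ≈ 287.9 mOsm/kg
Osmolar gap = measured − calculated = 315 − 287.9 = 27.1 mOsm/kg

27.1 mOsm/kg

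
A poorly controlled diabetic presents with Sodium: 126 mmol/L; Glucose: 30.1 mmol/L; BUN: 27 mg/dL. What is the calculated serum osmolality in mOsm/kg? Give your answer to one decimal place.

Calculated osmolality = 2·Na + glucose + BUN/2.8
= 2·126 + 30.1 + 27/2.8
= 252 + 30.10 + 9.64
= 291.74 mOsm/kg

291.7 mOsm/kg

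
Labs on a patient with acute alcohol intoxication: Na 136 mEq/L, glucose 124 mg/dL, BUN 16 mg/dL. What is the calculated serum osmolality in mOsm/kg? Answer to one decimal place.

Calculated osmolality = 2·Na + glucose/18 + BUN/2.8
= 2·136 + 124/18 + 16/2.8
= 272 + 6.89 + 5.71
= 284.6 mOsm/kg

284.6 mOsm/kg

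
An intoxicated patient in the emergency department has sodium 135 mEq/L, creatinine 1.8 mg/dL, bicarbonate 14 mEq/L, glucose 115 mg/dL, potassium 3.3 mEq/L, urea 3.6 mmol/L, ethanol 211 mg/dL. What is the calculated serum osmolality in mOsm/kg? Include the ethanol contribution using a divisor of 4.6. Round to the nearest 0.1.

325.9 mOsm/kg

Calculated osmolality = 2·Na + glucose/18 + urea + ethanol/4.6
= 2·135 + 115/18 + 3.6 + 211/4.6
= 270 + 6.39 + 3.60 + 45.87
= 325.86 mOsm/kg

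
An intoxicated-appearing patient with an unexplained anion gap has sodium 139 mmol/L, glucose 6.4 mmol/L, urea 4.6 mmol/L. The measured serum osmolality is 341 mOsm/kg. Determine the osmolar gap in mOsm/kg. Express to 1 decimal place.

Calculated osmolality = 2·Na + glucose + urea
= 2·139 + 6.4 + 4.6
= 278 + 6.40 + 4.60
= 289 mOsm/kg ≈ 289.0 mOsm/kg
Osmolar gap = measured − calculated = 341 − 289.0 = 52.0 mOsm/kg

52.0 mOsm/kg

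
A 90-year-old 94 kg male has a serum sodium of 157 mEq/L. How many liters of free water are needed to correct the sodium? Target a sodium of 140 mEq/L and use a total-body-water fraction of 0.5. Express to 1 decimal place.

5.7 L

TBW = 0.5 · 94 = 47 L
Free water deficit = TBW · (Na/140 − 1)
= 47 · (157/140 − 1)
= 47 · 0.1214
= 5.71 L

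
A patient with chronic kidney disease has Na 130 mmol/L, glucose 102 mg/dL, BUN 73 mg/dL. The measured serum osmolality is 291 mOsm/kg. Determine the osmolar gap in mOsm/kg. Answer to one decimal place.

-0.7 mOsm/kg

Calculated osmolality = 2·Na + glucose/18 + BUN/2.8
= 2·130 + 102/18 + 73/2.8
= 260 + 5.67 + 26.07
= 291.74 mOsm/kg ≈ 291.7 mOsm/kg
Osmolar gap = measured − calculated = 291 − 291.7 = -0.7 mOsm/kg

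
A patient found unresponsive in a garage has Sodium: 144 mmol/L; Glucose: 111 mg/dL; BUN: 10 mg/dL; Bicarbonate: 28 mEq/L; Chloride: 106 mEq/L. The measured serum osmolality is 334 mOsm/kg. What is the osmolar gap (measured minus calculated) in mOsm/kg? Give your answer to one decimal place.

Calculated osmolality = 2·Na + glucose/18 + BUN/2.8
= 2·144 + 111/18 + 10/2.8
= 288 + 6.17 + 3.57
= 297.74 mOsm/kg ≈ 297.7 mOsm/kg
Osmolar gap = measured − calculated = 334 − 297.7 = 36.3 mOsm/kg

36.3 mOsm/kg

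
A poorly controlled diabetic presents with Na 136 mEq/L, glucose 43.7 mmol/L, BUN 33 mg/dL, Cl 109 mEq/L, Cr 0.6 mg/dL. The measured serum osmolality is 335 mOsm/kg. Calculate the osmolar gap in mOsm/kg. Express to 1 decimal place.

Calculated osmolality = 2·Na + glucose + BUN/2.8
= 2·136 + 43.7 + 33/2.8
= 272 + 43.70 + 11.79
= 327.49 mOsm/kg ≈ 327.5 mOsm/kg
Osmolar gap = measured − calculated = 335 − 327.5 = 7.5 mOsm/kg

7.5 mOsm/kg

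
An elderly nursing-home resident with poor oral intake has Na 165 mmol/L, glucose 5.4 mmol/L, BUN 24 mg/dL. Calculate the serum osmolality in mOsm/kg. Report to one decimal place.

Calculated osmolality = 2·Na + glucose + BUN/2.8
= 2·165 + 5.4 + 24/2.8
= 330 + 5.40 + 8.57
= 343.97 mOsm/kg

344.0 mOsm/kg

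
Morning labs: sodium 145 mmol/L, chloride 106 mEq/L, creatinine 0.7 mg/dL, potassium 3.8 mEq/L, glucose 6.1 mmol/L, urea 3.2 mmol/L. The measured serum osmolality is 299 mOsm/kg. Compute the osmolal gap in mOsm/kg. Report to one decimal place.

Calculated osmolality = 2·Na + glucose + urea
= 2·145 + 6.1 + 3.2
= 290 + 6.10 + 3.20
= 299.3 mOsm/kg ≈ 299.3 mOsm/kg
Osmolar gap = measured − calculated = 299 − 299.3 = -0.3 mOsm/kg

-0.3 mOsm/kg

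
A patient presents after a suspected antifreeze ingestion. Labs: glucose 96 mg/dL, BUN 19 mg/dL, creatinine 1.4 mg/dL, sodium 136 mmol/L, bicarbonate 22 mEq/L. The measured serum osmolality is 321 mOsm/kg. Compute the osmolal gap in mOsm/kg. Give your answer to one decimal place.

36.9 mOsm/kg

Calculated osmolality = 2·Na + glucose/18 + BUN/2.8
= 2·136 + 96/18 + 19/2.8
= 272 + 5.33 + 6.79
= 284.12 mOsm/kg ≈ 284.1 mOsm/kg
Osmolar gap = measured − calculated = 321 − 284.1 = 36.9 mOsm/kg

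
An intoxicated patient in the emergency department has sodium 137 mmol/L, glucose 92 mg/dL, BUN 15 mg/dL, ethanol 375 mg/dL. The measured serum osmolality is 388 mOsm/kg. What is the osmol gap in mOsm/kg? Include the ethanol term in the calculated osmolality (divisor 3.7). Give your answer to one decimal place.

2.2 mOsm/kg

Calculated osmolality = 2·Na + glucose/18 + BUN/2.8 + ethanol/3.7
= 2·137 + 92/18 + 15/2.8 + 375/3.7
= 274 + 5.11 + 5.36 + 101.35
= 385.82 mOsm/kg ≈ 385.8 mOsm/kg
Osmolar gap = measured − calculated = 388 − 385.8 = 2.2 mOsm/kg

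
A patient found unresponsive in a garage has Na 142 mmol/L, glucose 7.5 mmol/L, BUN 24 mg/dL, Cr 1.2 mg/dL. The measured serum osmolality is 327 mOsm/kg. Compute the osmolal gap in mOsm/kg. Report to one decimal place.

Calculated osmolality = 2·Na + glucose + BUN/2.8
= 2·142 + 7.5 + 24/2.8
= 284 + 7.50 + 8.57
= 300.07 mOsm/kg ≈ 300.1 mOsm/kg
Osmolar gap = measured − calculated = 327 − 300.1 = 26.9 mOsm/kg

26.9 mOsm/kg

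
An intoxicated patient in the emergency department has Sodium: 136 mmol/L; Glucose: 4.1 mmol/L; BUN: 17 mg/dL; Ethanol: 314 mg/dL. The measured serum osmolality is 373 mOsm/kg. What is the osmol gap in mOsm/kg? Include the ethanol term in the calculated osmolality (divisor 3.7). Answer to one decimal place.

6.0 mOsm/kg

Calculated osmolality = 2·Na + glucose + BUN/2.8 + ethanol/3.7
= 2·136 + 4.1 + 17/2.8 + 314/3.7
= 272 + 4.10 + 6.07 + 84.86
= 367.03 mOsm/kg ≈ 367.0 mOsm/kg
Osmolar gap = measured − calculated = 373 − 367.0 = 6.0 mOsm/kg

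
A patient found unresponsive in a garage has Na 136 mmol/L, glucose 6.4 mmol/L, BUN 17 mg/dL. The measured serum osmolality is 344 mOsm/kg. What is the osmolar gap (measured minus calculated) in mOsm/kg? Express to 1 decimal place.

59.5 mOsm/kg

Calculated osmolality = 2·Na + glucose + BUN/2.8
= 2·136 + 6.4 + 17/2.8
= 272 + 6.40 + 6.07
= 284.47 mOsm/kg ≈ 284.5 mOsm/kg
Osmolar gap = measured − calculated = 344 − 284.5 = 59.5 mOsm/kg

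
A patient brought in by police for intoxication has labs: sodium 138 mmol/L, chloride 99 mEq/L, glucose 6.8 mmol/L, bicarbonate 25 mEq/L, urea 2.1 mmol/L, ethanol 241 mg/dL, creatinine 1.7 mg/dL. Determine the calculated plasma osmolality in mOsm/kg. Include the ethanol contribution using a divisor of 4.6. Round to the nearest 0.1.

Calculated osmolality = 2·Na + glucose + urea + ethanol/4.6
= 2·138 + 6.8 + 2.1 + 241/4.6
= 276 + 6.80 + 2.10 + 52.39
= 337.29 mOsm/kg

337.3 mOsm/kg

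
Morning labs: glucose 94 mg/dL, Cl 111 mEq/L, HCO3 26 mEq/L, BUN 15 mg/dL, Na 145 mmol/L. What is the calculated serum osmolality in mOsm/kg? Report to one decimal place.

300.6 mOsm/kg

Calculated osmolality = 2·Na + glucose/18 + BUN/2.8
= 2·145 + 94/18 + 15/2.8
= 290 + 5.22 + 5.36
= 300.58 mOsm/kg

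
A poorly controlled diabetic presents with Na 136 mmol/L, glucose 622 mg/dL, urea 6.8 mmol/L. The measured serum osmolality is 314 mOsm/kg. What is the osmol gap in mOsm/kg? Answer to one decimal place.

Calculated osmolality = 2·Na + glucose/18 + urea
= 2·136 + 622/18 + 6.8
= 272 + 34.56 + 6.80
= 313.36 mOsm/kg ≈ 313.4 mOsm/kg
Osmolar gap = measured − calculated = 314 − 313.4 = 0.6 mOsm/kg

0.6 mOsm/kg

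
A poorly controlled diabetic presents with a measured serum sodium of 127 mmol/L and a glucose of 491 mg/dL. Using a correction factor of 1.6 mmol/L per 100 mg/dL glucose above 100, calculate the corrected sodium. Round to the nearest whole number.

133 mmol/L

Corrected Na = measured Na + 1.6 · (glucose − 100)/100
= 127 + 1.6 · (491 − 100)/100
= 127 + 6.3
= 133.3 mmol/L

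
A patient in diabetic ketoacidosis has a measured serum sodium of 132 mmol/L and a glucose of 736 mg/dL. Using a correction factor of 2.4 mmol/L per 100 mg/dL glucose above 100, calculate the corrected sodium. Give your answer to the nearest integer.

147 mmol/L

Corrected Na = measured Na + 2.4 · (glucose − 100)/100
= 132 + 2.4 · (736 − 100)/100
= 132 + 15.3
= 147.3 mmol/L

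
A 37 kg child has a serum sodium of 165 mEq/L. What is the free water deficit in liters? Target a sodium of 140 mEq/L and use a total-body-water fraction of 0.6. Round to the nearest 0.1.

4.0 L

TBW = 0.6 · 37 = 22.2 L
Free water deficit = TBW · (Na/140 − 1)
= 22.2 · (165/140 − 1)
= 22.2 · 0.1786
= 3.96 L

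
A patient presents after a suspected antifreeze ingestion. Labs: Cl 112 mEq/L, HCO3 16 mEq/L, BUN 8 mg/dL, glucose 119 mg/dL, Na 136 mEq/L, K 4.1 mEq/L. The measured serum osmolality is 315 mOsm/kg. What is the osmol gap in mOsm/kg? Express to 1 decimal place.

33.5 mOsm/kg

Calculated osmolality = 2·Na + glucose/18 + BUN/2.8
= 2·136 + 119/18 + 8/2.8
= 272 + 6.61 + 2.86
= 281.47 mOsm/kg ≈ 281.5 mOsm/kg
Osmolar gap = measured − calculated = 315 − 281.5 = 33.5 mOsm/kg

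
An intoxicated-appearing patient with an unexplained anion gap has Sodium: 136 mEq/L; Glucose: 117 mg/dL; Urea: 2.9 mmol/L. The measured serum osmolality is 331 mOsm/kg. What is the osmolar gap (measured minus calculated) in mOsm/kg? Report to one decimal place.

Calculated osmolality = 2·Na + glucose/18 + urea
= 2·136 + 117/18 + 2.9
= 272 + 6.50 + 2.90
= 281.4 mOsm/kg ≈ 281.4 mOsm/kg
Osmolar gap = measured − calculated = 331 − 281.4 = 49.6 mOsm/kg

49.6 mOsm/kg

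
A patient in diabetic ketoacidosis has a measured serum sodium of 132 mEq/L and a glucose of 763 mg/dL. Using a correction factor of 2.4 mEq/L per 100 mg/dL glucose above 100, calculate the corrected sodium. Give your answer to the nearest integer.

Corrected Na = measured Na + 2.4 · (glucose − 100)/100
= 132 + 2.4 · (763 − 100)/100
= 132 + 15.9
= 147.9 mEq/L

148 mEq/L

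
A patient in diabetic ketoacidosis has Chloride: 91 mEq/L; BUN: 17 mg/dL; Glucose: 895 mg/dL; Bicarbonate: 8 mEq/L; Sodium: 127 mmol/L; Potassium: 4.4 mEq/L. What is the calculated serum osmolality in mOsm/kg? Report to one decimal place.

309.8 mOsm/kg

Calculated osmolality = 2·Na + glucose/18 + BUN/2.8
= 2·127 + 895/18 + 17/2.8
= 254 + 49.72 + 6.07
= 309.79 mOsm/kg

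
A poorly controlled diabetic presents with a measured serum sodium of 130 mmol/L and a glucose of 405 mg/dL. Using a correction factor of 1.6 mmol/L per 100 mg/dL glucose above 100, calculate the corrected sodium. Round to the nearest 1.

135 mmol/L

Corrected Na = measured Na + 1.6 · (glucose − 100)/100
= 130 + 1.6 · (405 − 100)/100
= 130 + 4.9
= 134.9 mmol/L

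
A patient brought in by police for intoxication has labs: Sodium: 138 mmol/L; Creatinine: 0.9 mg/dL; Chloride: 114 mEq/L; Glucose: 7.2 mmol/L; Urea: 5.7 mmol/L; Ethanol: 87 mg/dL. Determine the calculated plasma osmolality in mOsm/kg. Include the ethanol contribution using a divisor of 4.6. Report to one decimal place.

Calculated osmolality = 2·Na + glucose + urea + ethanol/4.6
= 2·138 + 7.2 + 5.7 + 87/4.6
= 276 + 7.20 + 5.70 + 18.91
= 307.81 mOsm/kg

307.8 mOsm/kg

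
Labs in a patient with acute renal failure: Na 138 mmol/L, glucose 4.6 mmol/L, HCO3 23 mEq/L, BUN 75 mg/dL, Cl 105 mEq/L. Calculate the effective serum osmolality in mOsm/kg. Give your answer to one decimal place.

280.6 mOsm/kg

Effective osmolality excludes urea (freely permeant across cell membranes):
2·Na + glucose
= 2·138 + 4.6
= 276 + 4.6
= 280.6 mOsm/kg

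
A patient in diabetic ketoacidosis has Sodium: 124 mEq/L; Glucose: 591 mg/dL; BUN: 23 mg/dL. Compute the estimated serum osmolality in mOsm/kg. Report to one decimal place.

289.0 mOsm/kg

Calculated osmolality = 2·Na + glucose/18 + BUN/2.8
= 2·124 + 591/18 + 23/2.8
= 248 + 32.83 + 8.21
= 289.04 mOsm/kg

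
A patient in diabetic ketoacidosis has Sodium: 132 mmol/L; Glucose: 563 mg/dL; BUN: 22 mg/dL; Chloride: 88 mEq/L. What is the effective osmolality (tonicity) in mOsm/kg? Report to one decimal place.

Effective osmolality excludes urea (freely permeant across cell membranes):
2·Na + glucose/18
= 2·132 + 563/18
= 264 + 31.28
= 295.28 mOsm/kg

295.3 mOsm/kg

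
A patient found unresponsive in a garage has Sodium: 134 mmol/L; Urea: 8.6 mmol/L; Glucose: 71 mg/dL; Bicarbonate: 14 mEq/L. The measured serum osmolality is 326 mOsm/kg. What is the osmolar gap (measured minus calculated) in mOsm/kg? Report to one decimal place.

Calculated osmolality = 2·Na + glucose/18 + urea
= 2·134 + 71/18 + 8.6
= 268 + 3.94 + 8.60
= 280.54 mOsm/kg ≈ 280.5 mOsm/kg
Osmolar gap = measured − calculated = 326 − 280.5 = 45.5 mOsm/kg

45.5 mOsm/kg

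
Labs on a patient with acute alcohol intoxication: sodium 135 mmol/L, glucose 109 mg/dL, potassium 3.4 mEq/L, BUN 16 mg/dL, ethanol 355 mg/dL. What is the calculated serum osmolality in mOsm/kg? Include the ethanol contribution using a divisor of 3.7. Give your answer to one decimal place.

Calculated osmolality = 2·Na + glucose/18 + BUN/2.8 + ethanol/3.7
= 2·135 + 109/18 + 16/2.8 + 355/3.7
= 270 + 6.06 + 5.71 + 95.95
= 377.72 mOsm/kg

377.7 mOsm/kg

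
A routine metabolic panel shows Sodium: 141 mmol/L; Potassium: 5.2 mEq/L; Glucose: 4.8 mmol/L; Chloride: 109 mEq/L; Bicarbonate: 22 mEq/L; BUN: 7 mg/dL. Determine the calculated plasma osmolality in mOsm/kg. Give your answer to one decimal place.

Calculated osmolality = 2·Na + glucose + BUN/2.8
= 2·141 + 4.8 + 7/2.8
= 282 + 4.80 + 2.50
= 289.3 mOsm/kg

289.3 mOsm/kg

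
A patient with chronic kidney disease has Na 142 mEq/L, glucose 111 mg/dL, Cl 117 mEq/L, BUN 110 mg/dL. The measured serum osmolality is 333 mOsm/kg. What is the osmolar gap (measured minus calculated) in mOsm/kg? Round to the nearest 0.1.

Calculated osmolality = 2·Na + glucose/18 + BUN/2.8
= 2·142 + 111/18 + 110/2.8
= 284 + 6.17 + 39.29
= 329.46 mOsm/kg ≈ 329.5 mOsm/kg
Osmolar gap = measured − calculated = 333 − 329.5 = 3.5 mOsm/kg

3.5 mOsm/kg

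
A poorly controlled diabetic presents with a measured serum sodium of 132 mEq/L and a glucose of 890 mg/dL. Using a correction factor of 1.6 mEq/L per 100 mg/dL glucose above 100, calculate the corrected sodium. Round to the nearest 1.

145 mEq/L

Corrected Na = measured Na + 1.6 · (glucose − 100)/100
= 132 + 1.6 · (890 − 100)/100
= 132 + 12.6
= 144.6 mEq/L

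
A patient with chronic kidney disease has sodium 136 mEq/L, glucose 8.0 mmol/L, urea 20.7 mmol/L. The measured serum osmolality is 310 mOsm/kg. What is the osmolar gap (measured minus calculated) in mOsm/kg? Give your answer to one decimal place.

9.3 mOsm/kg

Calculated osmolality = 2·Na + glucose + urea
= 2·136 + 8 + 20.7
= 272 + 8 + 20.70
= 300.7 mOsm/kg ≈ 300.7 mOsm/kg
Osmolar gap = measured − calculated = 310 − 300.7 = 9.3 mOsm/kg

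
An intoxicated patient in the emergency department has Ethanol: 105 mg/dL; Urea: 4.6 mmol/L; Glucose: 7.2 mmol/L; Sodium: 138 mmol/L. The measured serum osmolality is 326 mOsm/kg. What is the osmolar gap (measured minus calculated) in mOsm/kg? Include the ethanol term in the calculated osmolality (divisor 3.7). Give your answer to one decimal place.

9.8 mOsm/kg

Calculated osmolality = 2·Na + glucose + urea + ethanol/3.7
= 2·138 + 7.2 + 4.6 + 105/3.7
= 276 + 7.20 + 4.60 + 28.38
= 316.18 mOsm/kg ≈ 316.2 mOsm/kg
Osmolar gap = measured − calculated = 326 − 316.2 = 9.8 mOsm/kg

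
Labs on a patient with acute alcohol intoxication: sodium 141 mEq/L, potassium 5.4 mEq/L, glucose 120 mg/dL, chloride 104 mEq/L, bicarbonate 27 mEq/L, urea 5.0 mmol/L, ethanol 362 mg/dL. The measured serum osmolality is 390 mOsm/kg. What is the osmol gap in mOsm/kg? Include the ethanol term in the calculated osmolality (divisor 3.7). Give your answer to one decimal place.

Calculated osmolality = 2·Na + glucose/18 + urea + ethanol/3.7
= 2·141 + 120/18 + 5 + 362/3.7
= 282 + 6.67 + 5 + 97.84
= 391.51 mOsm/kg ≈ 391.5 mOsm/kg
Osmolar gap = measured − calculated = 390 − 391.5 = -1.5 mOsm/kg

-1.5 mOsm/kg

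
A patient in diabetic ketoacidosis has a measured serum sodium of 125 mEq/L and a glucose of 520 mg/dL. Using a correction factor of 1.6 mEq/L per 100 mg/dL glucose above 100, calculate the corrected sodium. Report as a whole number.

132 mEq/L

Corrected Na = measured Na + 1.6 · (glucose − 100)/100
= 125 + 1.6 · (520 − 100)/100
= 125 + 6.7
= 131.7 mEq/L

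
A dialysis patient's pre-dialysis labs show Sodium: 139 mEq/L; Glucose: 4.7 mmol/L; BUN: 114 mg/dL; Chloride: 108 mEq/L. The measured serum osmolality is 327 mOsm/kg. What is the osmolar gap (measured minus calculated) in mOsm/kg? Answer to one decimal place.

Calculated osmolality = 2·Na + glucose + BUN/2.8
= 2·139 + 4.7 + 114/2.8
= 278 + 4.70 + 40.71
= 323.41 mOsm/kg ≈ 323.4 mOsm/kg
Osmolar gap = measured − calculated = 327 − 323.4 = 3.6 mOsm/kg

3.6 mOsm/kg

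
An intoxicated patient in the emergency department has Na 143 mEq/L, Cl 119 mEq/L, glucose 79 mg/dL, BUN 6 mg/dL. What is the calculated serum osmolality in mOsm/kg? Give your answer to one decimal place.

Calculated osmolality = 2·Na + glucose/18 + BUN/2.8
= 2·143 + 79/18 + 6/2.8
= 286 + 4.39 + 2.14
= 292.53 mOsm/kg

292.5 mOsm/kg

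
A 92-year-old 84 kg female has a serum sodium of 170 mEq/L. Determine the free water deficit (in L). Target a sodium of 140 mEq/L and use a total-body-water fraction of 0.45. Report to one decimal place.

TBW = 0.45 · 84 = 37.8 L
Free water deficit = TBW · (Na/140 − 1)
= 37.8 · (170/140 − 1)
= 37.8 · 0.2143
= 8.1 L

8.1 L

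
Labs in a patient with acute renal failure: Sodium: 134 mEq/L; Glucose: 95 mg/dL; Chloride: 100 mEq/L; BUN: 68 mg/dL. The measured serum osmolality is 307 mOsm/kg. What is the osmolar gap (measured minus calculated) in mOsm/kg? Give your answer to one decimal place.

9.4 mOsm/kg

Calculated osmolality = 2·Na + glucose/18 + BUN/2.8
= 2·134 + 95/18 + 68/2.8
= 268 + 5.28 + 24.29
= 297.57 mOsm/kg ≈ 297.6 mOsm/kg
Osmolar gap = measured − calculated = 307 − 297.6 = 9.4 mOsm/kg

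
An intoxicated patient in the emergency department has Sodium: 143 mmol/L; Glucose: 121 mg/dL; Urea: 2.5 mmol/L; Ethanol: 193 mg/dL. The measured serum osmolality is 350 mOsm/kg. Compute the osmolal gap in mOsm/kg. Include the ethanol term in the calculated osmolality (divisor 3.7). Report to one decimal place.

2.6 mOsm/kg

Calculated osmolality = 2·Na + glucose/18 + urea + ethanol/3.7
= 2·143 + 121/18 + 2.5 + 193/3.7
= 286 + 6.72 + 2.50 + 52.16
= 347.38 mOsm/kg ≈ 347.4 mOsm/kg
Osmolar gap = measured − calculated = 350 − 347.4 = 2.6 mOsm/kg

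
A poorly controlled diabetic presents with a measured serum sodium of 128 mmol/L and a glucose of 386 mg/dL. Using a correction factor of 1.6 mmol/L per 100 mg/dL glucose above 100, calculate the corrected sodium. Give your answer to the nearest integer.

Corrected Na = measured Na + 1.6 · (glucose − 100)/100
= 128 + 1.6 · (386 − 100)/100
= 128 + 4.6
= 132.6 mmol/L

133 mmol/L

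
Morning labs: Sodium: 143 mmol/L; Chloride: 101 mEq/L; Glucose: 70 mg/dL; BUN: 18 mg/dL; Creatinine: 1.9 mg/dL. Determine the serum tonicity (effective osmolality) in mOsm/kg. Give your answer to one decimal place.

289.9 mOsm/kg

Effective osmolality excludes urea (freely permeant across cell membranes):
2·Na + glucose/18
= 2·143 + 70/18
= 286 + 3.89
= 289.89 mOsm/kg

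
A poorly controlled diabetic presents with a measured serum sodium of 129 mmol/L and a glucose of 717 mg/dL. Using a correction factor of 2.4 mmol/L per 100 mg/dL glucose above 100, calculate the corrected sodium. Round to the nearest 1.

144 mmol/L

Corrected Na = measured Na + 2.4 · (glucose − 100)/100
= 129 + 2.4 · (717 − 100)/100
= 129 + 14.8
= 143.8 mmol/L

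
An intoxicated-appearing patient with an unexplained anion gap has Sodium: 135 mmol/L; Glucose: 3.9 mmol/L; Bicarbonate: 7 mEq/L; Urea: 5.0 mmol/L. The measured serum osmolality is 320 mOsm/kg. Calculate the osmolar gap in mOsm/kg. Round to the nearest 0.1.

Calculated osmolality = 2·Na + glucose + urea
= 2·135 + 3.9 + 5
= 270 + 3.90 + 5
= 278.9 mOsm/kg ≈ 278.9 mOsm/kg
Osmolar gap = measured − calculated = 320 − 278.9 = 41.1 mOsm/kg

41.1 mOsm/kg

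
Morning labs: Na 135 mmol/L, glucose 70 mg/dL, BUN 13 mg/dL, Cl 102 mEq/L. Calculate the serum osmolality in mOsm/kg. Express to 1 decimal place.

Calculated osmolality = 2·Na + glucose/18 + BUN/2.8
= 2·135 + 70/18 + 13/2.8
= 270 + 3.89 + 4.64
= 278.53 mOsm/kg

278.5 mOsm/kg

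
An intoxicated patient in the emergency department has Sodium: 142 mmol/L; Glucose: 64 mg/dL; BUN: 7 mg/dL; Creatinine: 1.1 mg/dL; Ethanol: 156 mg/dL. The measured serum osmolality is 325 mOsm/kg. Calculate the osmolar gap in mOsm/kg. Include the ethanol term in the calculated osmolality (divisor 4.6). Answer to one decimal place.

Calculated osmolality = 2·Na + glucose/18 + BUN/2.8 + ethanol/4.6
= 2·142 + 64/18 + 7/2.8 + 156/4.6
= 284 + 3.56 + 2.50 + 33.91
= 323.97 mOsm/kg ≈ 324.0 mOsm/kg
Osmolar gap = measured − calculated = 325 − 324.0 = 1.0 mOsm/kg

1.0 mOsm/kg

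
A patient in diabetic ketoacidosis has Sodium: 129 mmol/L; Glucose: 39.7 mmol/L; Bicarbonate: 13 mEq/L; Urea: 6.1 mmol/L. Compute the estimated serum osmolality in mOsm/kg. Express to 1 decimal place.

Calculated osmolality = 2·Na + glucose + urea
= 2·129 + 39.7 + 6.1
= 258 + 39.70 + 6.10
= 303.8 mOsm/kg

303.8 mOsm/kg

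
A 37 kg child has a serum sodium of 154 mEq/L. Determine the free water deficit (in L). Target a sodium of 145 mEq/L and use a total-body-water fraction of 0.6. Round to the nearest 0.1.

TBW = 0.6 · 37 = 22.2 L
Free water deficit = TBW · (Na/145 − 1)
= 22.2 · (154/145 − 1)
= 22.2 · 0.0621
= 1.38 L

1.4 L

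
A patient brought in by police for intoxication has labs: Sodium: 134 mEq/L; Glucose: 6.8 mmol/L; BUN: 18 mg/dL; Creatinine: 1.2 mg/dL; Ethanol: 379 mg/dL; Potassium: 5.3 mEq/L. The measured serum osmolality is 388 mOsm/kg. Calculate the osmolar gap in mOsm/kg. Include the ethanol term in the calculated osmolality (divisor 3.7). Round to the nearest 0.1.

4.3 mOsm/kg

Calculated osmolality = 2·Na + glucose + BUN/2.8 + ethanol/3.7
= 2·134 + 6.8 + 18/2.8 + 379/3.7
= 268 + 6.80 + 6.43 + 102.43
= 383.66 mOsm/kg ≈ 383.7 mOsm/kg
Osmolar gap = measured − calculated = 388 − 383.7 = 4.3 mOsm/kg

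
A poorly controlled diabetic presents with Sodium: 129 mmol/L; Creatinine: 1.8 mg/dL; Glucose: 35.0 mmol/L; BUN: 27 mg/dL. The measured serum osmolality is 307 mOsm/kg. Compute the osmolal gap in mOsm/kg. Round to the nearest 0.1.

4.4 mOsm/kg

Calculated osmolality = 2·Na + glucose + BUN/2.8
= 2·129 + 35 + 27/2.8
= 258 + 35 + 9.64
= 302.64 mOsm/kg ≈ 302.6 mOsm/kg
Osmolar gap = measured − calculated = 307 − 302.6 = 4.4 mOsm/kg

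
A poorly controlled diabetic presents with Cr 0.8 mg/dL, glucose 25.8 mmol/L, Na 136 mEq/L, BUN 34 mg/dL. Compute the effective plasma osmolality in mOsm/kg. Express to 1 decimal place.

297.8 mOsm/kg

Effective osmolality excludes urea (freely permeant across cell membranes):
2·Na + glucose
= 2·136 + 25.8
= 272 + 25.8
= 297.8 mOsm/kg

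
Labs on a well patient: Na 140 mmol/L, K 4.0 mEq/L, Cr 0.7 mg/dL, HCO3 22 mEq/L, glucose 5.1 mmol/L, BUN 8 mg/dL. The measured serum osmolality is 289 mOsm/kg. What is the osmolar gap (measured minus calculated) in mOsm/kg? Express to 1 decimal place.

Calculated osmolality = 2·Na + glucose + BUN/2.8
= 2·140 + 5.1 + 8/2.8
= 280 + 5.10 + 2.86
= 287.96 mOsm/kg ≈ 288.0 mOsm/kg
Osmolar gap = measured − calculated = 289 − 288.0 = 1.0 mOsm/kg

1.0 mOsm/kg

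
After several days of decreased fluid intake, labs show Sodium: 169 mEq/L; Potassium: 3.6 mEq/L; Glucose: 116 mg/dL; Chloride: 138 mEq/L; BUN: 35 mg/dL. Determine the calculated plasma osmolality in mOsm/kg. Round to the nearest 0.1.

356.9 mOsm/kg

Calculated osmolality = 2·Na + glucose/18 + BUN/2.8
= 2·169 + 116/18 + 35/2.8
= 338 + 6.44 + 12.50
= 356.94 mOsm/kg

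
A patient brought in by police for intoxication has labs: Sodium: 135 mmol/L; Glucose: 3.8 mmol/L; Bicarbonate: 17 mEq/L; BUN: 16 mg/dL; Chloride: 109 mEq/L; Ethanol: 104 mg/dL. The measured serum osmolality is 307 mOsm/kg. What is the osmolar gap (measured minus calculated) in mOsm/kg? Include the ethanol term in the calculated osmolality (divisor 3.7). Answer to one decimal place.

-0.6 mOsm/kg

Calculated osmolality = 2·Na + glucose + BUN/2.8 + ethanol/3.7
= 2·135 + 3.8 + 16/2.8 + 104/3.7
= 270 + 3.80 + 5.71 + 28.11
= 307.62 mOsm/kg ≈ 307.6 mOsm/kg
Osmolar gap = measured − calculated = 307 − 307.6 = -0.6 mOsm/kg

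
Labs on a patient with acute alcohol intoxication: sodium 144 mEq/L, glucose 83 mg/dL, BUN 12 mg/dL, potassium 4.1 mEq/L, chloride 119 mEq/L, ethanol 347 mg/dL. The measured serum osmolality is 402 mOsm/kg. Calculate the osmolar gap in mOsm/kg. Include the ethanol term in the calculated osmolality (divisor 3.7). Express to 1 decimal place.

11.3 mOsm/kg

Calculated osmolality = 2·Na + glucose/18 + BUN/2.8 + ethanol/3.7
= 2·144 + 83/18 + 12/2.8 + 347/3.7
= 288 + 4.61 + 4.29 + 93.78
= 390.68 mOsm/kg ≈ 390.7 mOsm/kg
Osmolar gap = measured − calculated = 402 − 390.7 = 11.3 mOsm/kg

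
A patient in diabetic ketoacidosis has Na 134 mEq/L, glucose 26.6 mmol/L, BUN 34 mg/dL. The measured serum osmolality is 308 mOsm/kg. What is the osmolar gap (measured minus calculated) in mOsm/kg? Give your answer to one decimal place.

1.3 mOsm/kg

Calculated osmolality = 2·Na + glucose + BUN/2.8
= 2·134 + 26.6 + 34/2.8
= 268 + 26.60 + 12.14
= 306.74 mOsm/kg ≈ 306.7 mOsm/kg
Osmolar gap = measured − calculated = 308 − 306.7 = 1.3 mOsm/kg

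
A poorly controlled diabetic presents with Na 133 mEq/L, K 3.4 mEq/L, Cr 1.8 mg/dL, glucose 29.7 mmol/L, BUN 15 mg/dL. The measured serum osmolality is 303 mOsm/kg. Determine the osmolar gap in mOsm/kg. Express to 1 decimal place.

1.9 mOsm/kg

Calculated osmolality = 2·Na + glucose + BUN/2.8
= 2·133 + 29.7 + 15/2.8
= 266 + 29.70 + 5.36
= 301.06 mOsm/kg ≈ 301.1 mOsm/kg
Osmolar gap = measured − calculated = 303 − 301.1 = 1.9 mOsm/kg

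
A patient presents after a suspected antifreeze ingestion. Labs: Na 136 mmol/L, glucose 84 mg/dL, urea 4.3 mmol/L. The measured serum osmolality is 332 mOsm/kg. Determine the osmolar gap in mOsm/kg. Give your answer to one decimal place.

Calculated osmolality = 2·Na + glucose/18 + urea
= 2·136 + 84/18 + 4.3
= 272 + 4.67 + 4.30
= 280.97 mOsm/kg ≈ 281.0 mOsm/kg
Osmolar gap = measured − calculated = 332 − 281.0 = 51.0 mOsm/kg

51.0 mOsm/kg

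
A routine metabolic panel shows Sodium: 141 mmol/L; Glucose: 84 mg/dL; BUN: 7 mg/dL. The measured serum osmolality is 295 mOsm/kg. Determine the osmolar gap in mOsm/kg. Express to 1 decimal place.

Calculated osmolality = 2·Na + glucose/18 + BUN/2.8
= 2·141 + 84/18 + 7/2.8
= 282 + 4.67 + 2.50
= 289.17 mOsm/kg ≈ 289.2 mOsm/kg
Osmolar gap = measured − calculated = 295 − 289.2 = 5.8 mOsm/kg

5.8 mOsm/kg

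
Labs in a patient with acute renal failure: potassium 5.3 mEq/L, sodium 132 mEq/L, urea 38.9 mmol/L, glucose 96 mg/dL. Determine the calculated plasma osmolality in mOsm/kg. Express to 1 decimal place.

Calculated osmolality = 2·Na + glucose/18 + urea
= 2·132 + 96/18 + 38.9
= 264 + 5.33 + 38.90
= 308.23 mOsm/kg

308.2 mOsm/kg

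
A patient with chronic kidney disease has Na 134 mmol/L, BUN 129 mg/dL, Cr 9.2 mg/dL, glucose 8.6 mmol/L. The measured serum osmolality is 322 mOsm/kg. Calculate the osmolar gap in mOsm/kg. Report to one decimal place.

Calculated osmolality = 2·Na + glucose + BUN/2.8
= 2·134 + 8.6 + 129/2.8
= 268 + 8.60 + 46.07
= 322.67 mOsm/kg ≈ 322.7 mOsm/kg
Osmolar gap = measured − calculated = 322 − 322.7 = -0.7 mOsm/kg

-0.7 mOsm/kg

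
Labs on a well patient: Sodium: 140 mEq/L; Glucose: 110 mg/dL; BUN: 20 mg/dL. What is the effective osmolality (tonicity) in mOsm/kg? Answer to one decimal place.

286.1 mOsm/kg

Effective osmolality excludes urea (freely permeant across cell membranes):
2·Na + glucose/18
= 2·140 + 110/18
= 280 + 6.11
= 286.11 mOsm/kg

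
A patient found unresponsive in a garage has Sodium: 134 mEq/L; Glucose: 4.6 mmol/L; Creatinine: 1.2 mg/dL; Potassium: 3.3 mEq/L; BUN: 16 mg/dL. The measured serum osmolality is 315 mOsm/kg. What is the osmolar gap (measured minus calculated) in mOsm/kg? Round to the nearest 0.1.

Calculated osmolality = 2·Na + glucose + BUN/2.8
= 2·134 + 4.6 + 16/2.8
= 268 + 4.60 + 5.71
= 278.31 mOsm/kg ≈ 278.3 mOsm/kg
Osmolar gap = measured − calculated = 315 − 278.3 = 36.7 mOsm/kg

36.7 mOsm/kg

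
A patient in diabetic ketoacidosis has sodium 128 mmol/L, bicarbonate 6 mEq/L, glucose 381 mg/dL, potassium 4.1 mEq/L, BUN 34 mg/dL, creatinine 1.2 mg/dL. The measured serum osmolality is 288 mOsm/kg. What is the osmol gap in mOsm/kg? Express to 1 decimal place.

Calculated osmolality = 2·Na + glucose/18 + BUN/2.8
= 2·128 + 381/18 + 34/2.8
= 256 + 21.17 + 12.14
= 289.31 mOsm/kg ≈ 289.3 mOsm/kg
Osmolar gap = measured − calculated = 288 − 289.3 = -1.3 mOsm/kg

-1.3 mOsm/kg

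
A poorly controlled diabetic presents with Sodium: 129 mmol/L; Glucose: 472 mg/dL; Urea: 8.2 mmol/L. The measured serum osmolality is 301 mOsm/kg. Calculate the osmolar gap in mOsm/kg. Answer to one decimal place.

Calculated osmolality = 2·Na + glucose/18 + urea
= 2·129 + 472/18 + 8.2
= 258 + 26.22 + 8.20
= 292.42 mOsm/kg ≈ 292.4 mOsm/kg
Osmolar gap = measured − calculated = 301 − 292.4 = 8.6 mOsm/kg

8.6 mOsm/kg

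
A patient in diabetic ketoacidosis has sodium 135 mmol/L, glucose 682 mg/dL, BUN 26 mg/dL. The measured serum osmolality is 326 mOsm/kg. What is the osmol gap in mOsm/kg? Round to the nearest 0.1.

Calculated osmolality = 2·Na + glucose/18 + BUN/2.8
= 2·135 + 682/18 + 26/2.8
= 270 + 37.89 + 9.29
= 317.18 mOsm/kg ≈ 317.2 mOsm/kg
Osmolar gap = measured − calculated = 326 − 317.2 = 8.8 mOsm/kg

8.8 mOsm/kg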